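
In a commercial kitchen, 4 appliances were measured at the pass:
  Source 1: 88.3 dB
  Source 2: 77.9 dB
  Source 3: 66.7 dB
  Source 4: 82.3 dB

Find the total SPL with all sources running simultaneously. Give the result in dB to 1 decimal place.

89.6 dB

Sum in the linear (power) domain: Σ 10^(Lᵢ/10) = 10^(88.3/10) + 10^(77.9/10) + 10^(66.7/10) + 10^(82.3/10) = 9.122e+08.
L_total = 10·log₁₀(9.122e+08) = 89.6 dB.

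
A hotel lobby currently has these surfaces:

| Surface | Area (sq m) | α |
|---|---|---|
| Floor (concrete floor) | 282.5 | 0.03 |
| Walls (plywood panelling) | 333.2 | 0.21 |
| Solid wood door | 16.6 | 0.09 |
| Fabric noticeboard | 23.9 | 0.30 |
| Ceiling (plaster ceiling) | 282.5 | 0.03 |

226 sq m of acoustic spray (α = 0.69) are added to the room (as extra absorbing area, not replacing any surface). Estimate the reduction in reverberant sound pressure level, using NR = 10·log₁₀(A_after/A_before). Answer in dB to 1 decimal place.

4.2 dB

Summing Sᵢαᵢ: 8.475 + 69.972 + 1.494 + 7.170 + 8.475 → A_before = 95.586 sabins.
Added absorption = 226 × 0.69 = 155.940 sabins.
A_after = 95.586 + 155.940 = 251.526 sabins.
Reduction = 10 log₁₀(A_after/A_before) = 10 log₁₀(2.6314) = 4.2 dB.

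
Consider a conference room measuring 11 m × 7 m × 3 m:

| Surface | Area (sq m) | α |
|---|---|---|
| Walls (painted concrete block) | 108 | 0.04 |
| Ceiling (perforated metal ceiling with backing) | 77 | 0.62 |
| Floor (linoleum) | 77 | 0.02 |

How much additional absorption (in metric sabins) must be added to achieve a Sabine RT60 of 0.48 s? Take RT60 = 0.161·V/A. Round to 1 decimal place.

23.9 sabins

Summing Sᵢαᵢ: 4.320 + 47.740 + 1.540 → A₁ = 53.600 sabins.
V = 231 m³. Required absorption A₂ = 0.161 × 231 / 0.48 = 77.481 sabins.
Shortfall: 77.481 − 53.600 = 23.9 sabins.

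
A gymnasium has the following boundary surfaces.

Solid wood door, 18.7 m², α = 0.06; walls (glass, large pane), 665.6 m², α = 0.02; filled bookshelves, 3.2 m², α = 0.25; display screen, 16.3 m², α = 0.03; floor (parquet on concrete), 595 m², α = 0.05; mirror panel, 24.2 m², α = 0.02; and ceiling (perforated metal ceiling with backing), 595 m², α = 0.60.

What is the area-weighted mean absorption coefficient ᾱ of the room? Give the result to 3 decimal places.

Total surface area S = 1918.0 m².
Σ(Sᵢαᵢ) = 18.7*0.06 + 665.6*0.02 + 3.2*0.25 + 16.3*0.03 + 595*0.05 + 24.2*0.02 + 595*0.60 = 402.957.
ᾱ = A/S = 0.210.

0.210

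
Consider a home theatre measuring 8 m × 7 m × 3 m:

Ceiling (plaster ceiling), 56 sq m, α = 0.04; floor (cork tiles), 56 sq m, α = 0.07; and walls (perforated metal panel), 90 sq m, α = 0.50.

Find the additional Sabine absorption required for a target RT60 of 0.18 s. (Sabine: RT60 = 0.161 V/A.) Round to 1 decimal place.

Total absorption A₁ = 56*0.04 + 56*0.07 + 90*0.50
  = 2.240 + 3.920 + 45.000 = 51.160 sq m sabins.
Target A₂ = 0.161·168/0.18 = 150.267 sabins (V = 168 m³).
Additional absorption ΔA = 150.267 − 51.160 = 99.1 sabins.

99.1 sabins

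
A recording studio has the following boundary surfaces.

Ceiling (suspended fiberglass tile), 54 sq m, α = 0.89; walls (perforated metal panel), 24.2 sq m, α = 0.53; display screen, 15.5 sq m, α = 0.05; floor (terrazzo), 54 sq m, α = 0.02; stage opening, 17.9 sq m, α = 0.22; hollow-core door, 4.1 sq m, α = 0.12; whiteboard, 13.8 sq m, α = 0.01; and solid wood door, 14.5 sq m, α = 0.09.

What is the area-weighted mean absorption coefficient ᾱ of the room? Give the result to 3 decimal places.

Total surface area S = 198.0 sq m.
Weighted sum Σ Sα = 68.614.
ᾱ = 68.614 / 198.0 = 0.347.

0.347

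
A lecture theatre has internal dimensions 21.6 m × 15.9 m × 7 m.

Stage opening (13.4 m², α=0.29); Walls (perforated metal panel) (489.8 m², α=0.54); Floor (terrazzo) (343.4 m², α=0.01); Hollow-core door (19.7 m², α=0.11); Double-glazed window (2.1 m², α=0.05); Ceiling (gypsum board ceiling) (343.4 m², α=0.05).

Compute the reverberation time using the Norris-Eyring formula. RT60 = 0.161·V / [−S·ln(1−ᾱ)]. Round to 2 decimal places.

1.16 sec

Total surface area S = 13.4 + 489.8 + 343.4 + 19.7 + 2.1 + 343.4 = 1211.8 m².
Absorption A = 13.4·0.29 + 489.8·0.54 + 343.4·0.01 + 19.7·0.11 + 2.1·0.05 + 343.4·0.05 = 291.254 sabins.
ᾱ = 291.254 / 1211.8 = 0.2403.
Eyring denominator: −S ln(1−ᾱ) = 333.041.
V = 21.6 × 15.9 × 7 = 2404.08 m³.
T = 0.161·V/[−S·ln(1−ᾱ)] = 0.161·2404.08/333.041 = 1.16 s.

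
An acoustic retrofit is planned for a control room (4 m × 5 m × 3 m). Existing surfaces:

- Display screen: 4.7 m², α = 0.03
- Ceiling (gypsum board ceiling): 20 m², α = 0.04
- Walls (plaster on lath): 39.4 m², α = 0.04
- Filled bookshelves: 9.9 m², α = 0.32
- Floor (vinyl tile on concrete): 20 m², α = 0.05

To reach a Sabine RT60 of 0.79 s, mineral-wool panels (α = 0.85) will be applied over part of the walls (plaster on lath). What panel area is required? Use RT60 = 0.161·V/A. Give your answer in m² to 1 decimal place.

6.8

Total absorption A₁ = 4.7×0.03 + 20×0.04 + 39.4×0.04 + 9.9×0.32 + 20×0.05
  = 0.141 + 0.800 + 1.576 + 3.168 + 1.000 = 6.685 m² sabins.
Required A₂ = 0.161·60/0.79 = 12.228 sabins.
ΔA needed = 12.228 − 6.685 = 5.543 sabins.
Each m² of panel replacing the walls (plaster on lath) adds (0.85 − 0.04) = 0.81 sabins.
Area = ΔA/Δα = 5.543/0.81 = 6.8 m².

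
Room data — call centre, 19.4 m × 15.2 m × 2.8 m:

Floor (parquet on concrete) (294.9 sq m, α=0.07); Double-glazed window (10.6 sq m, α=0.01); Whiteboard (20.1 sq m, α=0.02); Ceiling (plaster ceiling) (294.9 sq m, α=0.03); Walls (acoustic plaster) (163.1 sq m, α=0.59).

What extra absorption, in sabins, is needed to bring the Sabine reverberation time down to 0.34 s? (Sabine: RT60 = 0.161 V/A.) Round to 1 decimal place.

Summing Sᵢαᵢ: 20.643 + 0.106 + 0.402 + 8.847 + 96.229 → A₁ = 126.227 sabins.
V = 825.664 m³. Required absorption A₂ = 0.161 × 825.664 / 0.34 = 390.976 sabins.
Shortfall: 390.976 − 126.227 = 264.7 sabins.

264.7 sabins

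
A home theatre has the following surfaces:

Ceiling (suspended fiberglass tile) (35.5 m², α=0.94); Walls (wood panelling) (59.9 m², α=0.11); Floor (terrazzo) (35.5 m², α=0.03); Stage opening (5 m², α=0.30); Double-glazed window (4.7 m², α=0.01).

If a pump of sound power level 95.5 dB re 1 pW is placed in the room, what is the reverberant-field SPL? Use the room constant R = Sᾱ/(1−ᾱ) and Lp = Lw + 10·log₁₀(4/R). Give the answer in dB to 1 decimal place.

A = 42.571 sabins; S = 140.6 m².
ᾱ = 0.3028, so room constant R = A/(1−ᾱ) = 61.060 m².
Lp = Lw + 10 log₁₀(4/R) = 95.5 -11.84 = 83.7 dB.

83.7 dB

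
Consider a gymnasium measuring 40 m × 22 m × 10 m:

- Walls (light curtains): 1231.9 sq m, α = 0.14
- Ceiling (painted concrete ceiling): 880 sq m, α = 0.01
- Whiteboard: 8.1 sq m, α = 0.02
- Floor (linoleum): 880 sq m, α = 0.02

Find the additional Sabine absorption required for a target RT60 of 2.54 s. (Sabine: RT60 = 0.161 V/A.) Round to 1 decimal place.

358.8 sabins

Total absorption A₁ = 1231.9×0.14 + 880×0.01 + 8.1×0.02 + 880×0.02
  = 172.466 + 8.800 + 0.162 + 17.600 = 199.028 sq m sabins.
For T = 2.54 s, need A₂ = 0.161·V/T = 0.161·8800/2.54 = 557.795 sabins.
Additional absorption ΔA = 557.795 − 199.028 = 358.8 sabins.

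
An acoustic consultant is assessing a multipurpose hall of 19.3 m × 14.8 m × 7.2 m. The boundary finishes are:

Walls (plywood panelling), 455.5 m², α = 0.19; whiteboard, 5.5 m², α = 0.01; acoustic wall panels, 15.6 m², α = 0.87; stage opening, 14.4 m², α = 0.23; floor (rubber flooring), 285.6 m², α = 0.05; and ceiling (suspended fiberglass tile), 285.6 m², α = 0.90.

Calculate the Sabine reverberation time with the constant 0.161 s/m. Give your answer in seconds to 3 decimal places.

0.883 s

Summing Sᵢαᵢ: 86.545 + 0.055 + 13.572 + 3.312 + 14.280 + 257.040 → A = 374.804 sabins.
Volume V = 19.3 × 14.8 × 7.2 = 2056.608 m³.
RT60 = 0.161 · V / A = 0.161 × 2056.608 / 374.804 = 0.883 s.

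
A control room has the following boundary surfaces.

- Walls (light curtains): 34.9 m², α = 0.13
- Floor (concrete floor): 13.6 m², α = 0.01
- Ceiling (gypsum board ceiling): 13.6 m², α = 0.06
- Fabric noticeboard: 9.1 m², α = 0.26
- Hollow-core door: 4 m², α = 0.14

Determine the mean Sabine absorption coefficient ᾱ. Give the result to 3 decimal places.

S = Σ Sᵢ = 34.9 + 13.6 + 13.6 + 9.1 + 4 = 75.2 m².
Σ(Sᵢαᵢ) = 34.9×0.13 + 13.6×0.01 + 13.6×0.06 + 9.1×0.26 + 4×0.14 = 8.415.
ᾱ = A/S = 0.112.

0.112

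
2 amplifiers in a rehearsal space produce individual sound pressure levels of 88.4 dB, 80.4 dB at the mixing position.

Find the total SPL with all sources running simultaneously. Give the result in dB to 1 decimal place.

89.0 dB

Σ 10^(Lᵢ/10) = 8.015e+08.
L_total = 10·log₁₀(8.015e+08) = 89.0 dB.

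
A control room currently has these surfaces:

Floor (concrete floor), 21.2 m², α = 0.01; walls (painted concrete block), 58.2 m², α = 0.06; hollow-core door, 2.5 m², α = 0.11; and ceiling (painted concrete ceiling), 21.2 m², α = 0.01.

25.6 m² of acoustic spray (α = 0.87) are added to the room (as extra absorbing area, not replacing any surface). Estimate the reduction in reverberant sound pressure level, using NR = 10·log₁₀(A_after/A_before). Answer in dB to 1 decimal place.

8.0 dB

A_before = Σ Sᵢαᵢ = 21.2×0.01 + 58.2×0.06 + 2.5×0.11 + 21.2×0.01 = 4.191 sabins.
Added absorption = 25.6 × 0.87 = 22.272 sabins.
New total A_after = 26.463 sabins.
NR = 10·log₁₀(26.463/4.191) = 8.0 dB.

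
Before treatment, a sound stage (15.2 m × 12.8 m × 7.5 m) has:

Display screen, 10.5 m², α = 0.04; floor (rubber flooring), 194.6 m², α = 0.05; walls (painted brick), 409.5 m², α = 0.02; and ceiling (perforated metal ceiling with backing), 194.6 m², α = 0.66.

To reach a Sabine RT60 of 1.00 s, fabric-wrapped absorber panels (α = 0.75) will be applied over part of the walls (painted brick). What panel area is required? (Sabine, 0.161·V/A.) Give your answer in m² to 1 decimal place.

Summing Sᵢαᵢ: 0.420 + 9.730 + 8.190 + 128.436 → A₁ = 146.776 sabins.
V = 1459.2 m³. Target absorption A₂ = 0.161 × 1459.2 / 1.00 = 234.931 sabins.
ΔA needed = 234.931 − 146.776 = 88.155 sabins.
Each m² of panel replacing the walls (painted brick) adds (0.75 − 0.02) = 0.73 sabins.
Area = ΔA/Δα = 88.155/0.73 = 120.8 m².

120.8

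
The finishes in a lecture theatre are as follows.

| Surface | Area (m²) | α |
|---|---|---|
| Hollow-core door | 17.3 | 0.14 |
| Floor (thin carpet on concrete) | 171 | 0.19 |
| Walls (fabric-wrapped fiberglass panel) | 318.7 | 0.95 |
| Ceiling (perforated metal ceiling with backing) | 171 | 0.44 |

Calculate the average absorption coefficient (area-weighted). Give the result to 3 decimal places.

S = Σ Sᵢ = 17.3 + 171 + 318.7 + 171 = 678.0 m².
Weighted sum Σ Sα = 412.917.
ᾱ = 412.917 / 678.0 = 0.609.

0.609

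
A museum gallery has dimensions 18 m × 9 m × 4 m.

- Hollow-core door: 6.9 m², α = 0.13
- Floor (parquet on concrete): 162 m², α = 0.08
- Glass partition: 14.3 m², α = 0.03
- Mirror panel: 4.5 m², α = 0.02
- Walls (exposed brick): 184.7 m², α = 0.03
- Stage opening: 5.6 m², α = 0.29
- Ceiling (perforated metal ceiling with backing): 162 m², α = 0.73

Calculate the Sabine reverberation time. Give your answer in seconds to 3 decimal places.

0.746 s

Total absorption A = 6.9·0.13 + 162·0.08 + 14.3·0.03 + 4.5·0.02 + 184.7·0.03 + 5.6·0.29 + 162·0.73
  = 0.897 + 12.960 + 0.429 + 0.090 + 5.541 + 1.624 + 118.260 = 139.801 m² sabins.
Volume V = 18 × 9 × 4 = 648 m³.
T = 0.161 V/A = 0.161·648/139.801 = 0.746 s.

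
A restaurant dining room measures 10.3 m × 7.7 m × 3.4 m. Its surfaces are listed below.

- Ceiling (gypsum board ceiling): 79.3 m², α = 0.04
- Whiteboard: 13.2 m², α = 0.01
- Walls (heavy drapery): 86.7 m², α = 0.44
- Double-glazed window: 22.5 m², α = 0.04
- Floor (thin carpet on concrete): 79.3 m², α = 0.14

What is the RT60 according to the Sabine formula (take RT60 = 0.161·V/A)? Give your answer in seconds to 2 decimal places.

0.81 s

Total absorption A = 79.3*0.04 + 13.2*0.01 + 86.7*0.44 + 22.5*0.04 + 79.3*0.14
  = 3.172 + 0.132 + 38.148 + 0.900 + 11.102 = 53.454 m² sabins.
V = 10.3·7.7·3.4 = 269.654 m³.
RT60 = 0.161 · V / A = 0.161 × 269.654 / 53.454 = 0.81 s.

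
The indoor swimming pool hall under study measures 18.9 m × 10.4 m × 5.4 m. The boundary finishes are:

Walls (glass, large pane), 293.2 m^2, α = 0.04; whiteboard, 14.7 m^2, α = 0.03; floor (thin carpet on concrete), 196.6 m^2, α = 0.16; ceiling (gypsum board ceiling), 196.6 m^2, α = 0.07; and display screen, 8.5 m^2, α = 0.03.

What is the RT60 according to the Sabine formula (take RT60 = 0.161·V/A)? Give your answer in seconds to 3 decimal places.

A = Σ Sᵢαᵢ = 293.2*0.04 + 14.7*0.03 + 196.6*0.16 + 196.6*0.07 + 8.5*0.03 = 57.642 sabins.
Room volume: 1061.424 m³.
Sabine: RT60 = 0.161 × 1061.424 / 57.642 = 2.965 s.

2.965 sec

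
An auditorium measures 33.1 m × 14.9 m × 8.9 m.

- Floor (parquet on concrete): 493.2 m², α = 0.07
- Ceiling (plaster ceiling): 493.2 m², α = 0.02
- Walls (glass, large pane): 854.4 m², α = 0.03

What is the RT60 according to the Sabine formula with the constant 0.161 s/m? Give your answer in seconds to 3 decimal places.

10.093 s

Total absorption A = 493.2*0.07 + 493.2*0.02 + 854.4*0.03
  = 34.524 + 9.864 + 25.632 = 70.020 m² sabins.
Room volume: 4389.391 m³.
RT60 = 0.161 · V / A = 0.161 × 4389.391 / 70.020 = 10.093 s.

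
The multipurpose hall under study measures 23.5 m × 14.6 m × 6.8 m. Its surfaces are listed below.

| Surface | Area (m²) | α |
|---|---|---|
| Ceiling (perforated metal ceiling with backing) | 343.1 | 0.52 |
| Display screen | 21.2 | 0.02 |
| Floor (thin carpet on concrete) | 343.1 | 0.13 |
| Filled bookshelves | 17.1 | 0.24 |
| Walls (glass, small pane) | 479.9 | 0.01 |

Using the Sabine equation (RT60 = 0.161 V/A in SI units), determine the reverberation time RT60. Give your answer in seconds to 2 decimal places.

1.62 s

Summing Sᵢαᵢ: 178.412 + 0.424 + 44.603 + 4.104 + 4.799 → A = 232.342 sabins.
Volume V = 23.5 × 14.6 × 6.8 = 2333.08 m³.
Sabine: RT60 = 0.161 × 2333.08 / 232.342 = 1.62 s.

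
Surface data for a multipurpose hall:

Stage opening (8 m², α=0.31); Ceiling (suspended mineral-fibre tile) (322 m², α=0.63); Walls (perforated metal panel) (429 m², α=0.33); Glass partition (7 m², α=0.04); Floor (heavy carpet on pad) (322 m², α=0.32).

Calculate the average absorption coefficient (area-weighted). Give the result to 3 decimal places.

S = Σ Sᵢ = 8 + 322 + 429 + 7 + 322 = 1088.0 m².
Weighted sum Σ Sα = 450.230.
ᾱ = A/S = 0.414.

0.414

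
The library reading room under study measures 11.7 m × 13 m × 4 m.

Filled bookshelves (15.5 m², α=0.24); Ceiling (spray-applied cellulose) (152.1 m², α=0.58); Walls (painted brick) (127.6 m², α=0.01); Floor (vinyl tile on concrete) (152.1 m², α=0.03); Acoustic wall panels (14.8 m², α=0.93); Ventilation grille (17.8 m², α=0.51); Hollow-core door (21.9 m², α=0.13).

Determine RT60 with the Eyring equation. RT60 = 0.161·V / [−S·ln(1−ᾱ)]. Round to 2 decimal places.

0.69 sec

Total surface area S = 15.5 + 152.1 + 127.6 + 152.1 + 14.8 + 17.8 + 21.9 = 501.8 m².
Absorption A = 15.5×0.24 + 152.1×0.58 + 127.6×0.01 + 152.1×0.03 + 14.8×0.93 + 17.8×0.51 + 21.9×0.13 = 123.466 sabins.
ᾱ = 123.466 / 501.8 = 0.2460.
−S·ln(1−ᾱ) = −501.8 × ln(1 − 0.2460) = 141.690.
V = 11.7 × 13 × 4 = 608.4 m³.
RT60 = 0.161 × 608.4 / 141.690 = 0.69 s.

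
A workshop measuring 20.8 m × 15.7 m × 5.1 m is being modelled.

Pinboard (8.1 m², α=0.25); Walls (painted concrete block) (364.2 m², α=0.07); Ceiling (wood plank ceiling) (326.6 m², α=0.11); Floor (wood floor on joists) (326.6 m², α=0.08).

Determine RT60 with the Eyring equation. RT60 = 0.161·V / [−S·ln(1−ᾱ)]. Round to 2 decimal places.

2.86 seconds

S = Σ Sᵢ = 1025.5 m².
Absorption A = 8.1·0.25 + 364.2·0.07 + 326.6·0.11 + 326.6·0.08 = 89.573 sabins.
ᾱ = 89.573 / 1025.5 = 0.0873.
Eyring denominator: −S ln(1−ᾱ) = 93.677.
V = 20.8 × 15.7 × 5.1 = 1665.456 m³.
T = 0.161·V/[−S·ln(1−ᾱ)] = 0.161·1665.456/93.677 = 2.86 s.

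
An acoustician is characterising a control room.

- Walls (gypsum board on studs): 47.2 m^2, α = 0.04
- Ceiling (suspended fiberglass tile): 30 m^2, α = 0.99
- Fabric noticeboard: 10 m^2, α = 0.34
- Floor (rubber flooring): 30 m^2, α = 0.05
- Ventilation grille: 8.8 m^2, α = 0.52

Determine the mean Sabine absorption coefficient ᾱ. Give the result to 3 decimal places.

Total surface area S = 126.0 m^2.
Weighted sum Σ Sα = 41.064.
ᾱ = A/S = 0.326.

0.326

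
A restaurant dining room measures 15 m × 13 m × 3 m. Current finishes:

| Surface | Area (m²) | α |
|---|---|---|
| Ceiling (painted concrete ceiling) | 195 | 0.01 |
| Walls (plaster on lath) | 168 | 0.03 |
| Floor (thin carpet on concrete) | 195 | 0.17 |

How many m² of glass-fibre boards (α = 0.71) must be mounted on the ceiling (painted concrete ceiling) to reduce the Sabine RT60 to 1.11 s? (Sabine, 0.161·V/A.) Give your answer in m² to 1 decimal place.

63.9

A₁ = Σ Sᵢαᵢ = 195×0.01 + 168×0.03 + 195×0.17 = 40.140 sabins.
V = 585 m³. Target absorption A₂ = 0.161 × 585 / 1.11 = 84.851 sabins.
ΔA needed = 84.851 − 40.140 = 44.711 sabins.
Net gain per m²: Δα = 0.71 − 0.01 = 0.70.
Panel area = 44.711 / 0.70 = 63.9 m².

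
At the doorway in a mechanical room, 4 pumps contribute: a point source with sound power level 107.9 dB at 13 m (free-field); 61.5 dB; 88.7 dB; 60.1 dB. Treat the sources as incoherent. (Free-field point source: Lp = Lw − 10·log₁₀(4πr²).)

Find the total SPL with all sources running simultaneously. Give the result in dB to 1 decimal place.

Source at 13 m: Lp = 107.9 − 10·log₁₀(4π·13²) = 107.9 − 10·log₁₀(2123.717) = 74.6 dB.
Converting to relative power and adding: 10^(74.6/10) + 10^(61.5/10) + 10^(88.7/10) + 10^(60.1/10) = 7.726e+08.
L_total = 10·log₁₀(7.726e+08) = 88.9 dB.

88.9 dB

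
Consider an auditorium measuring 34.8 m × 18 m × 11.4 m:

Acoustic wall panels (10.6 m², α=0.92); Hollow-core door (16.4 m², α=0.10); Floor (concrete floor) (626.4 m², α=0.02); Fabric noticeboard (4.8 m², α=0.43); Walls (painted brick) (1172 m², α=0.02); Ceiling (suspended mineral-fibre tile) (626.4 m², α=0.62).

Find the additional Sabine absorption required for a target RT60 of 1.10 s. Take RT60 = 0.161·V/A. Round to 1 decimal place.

607.4 sabins

Total absorption A₁ = 10.6*0.92 + 16.4*0.10 + 626.4*0.02 + 4.8*0.43 + 1172*0.02 + 626.4*0.62
  = 9.752 + 1.640 + 12.528 + 2.064 + 23.440 + 388.368 = 437.792 m² sabins.
Target A₂ = 0.161·7140.96/1.10 = 1045.177 sabins (V = 7140.96 m³).
Shortfall: 1045.177 − 437.792 = 607.4 sabins.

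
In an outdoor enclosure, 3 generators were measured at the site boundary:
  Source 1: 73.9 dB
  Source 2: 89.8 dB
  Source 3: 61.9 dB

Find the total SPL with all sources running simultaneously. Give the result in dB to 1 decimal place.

Converting to relative power and adding: 10^(73.9/10) + 10^(89.8/10) + 10^(61.9/10) = 9.811e+08.
Back to dB: 10·log₁₀ Σ = 89.9 dB.

89.9 dB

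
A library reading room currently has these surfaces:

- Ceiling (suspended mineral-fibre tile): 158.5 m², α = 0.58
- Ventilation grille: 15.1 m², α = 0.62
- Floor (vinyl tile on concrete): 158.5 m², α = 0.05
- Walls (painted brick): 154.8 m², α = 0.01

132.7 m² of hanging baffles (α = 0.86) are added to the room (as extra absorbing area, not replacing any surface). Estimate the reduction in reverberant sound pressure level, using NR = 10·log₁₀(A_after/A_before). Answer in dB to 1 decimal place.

Total absorption A_before = 158.5·0.58 + 15.1·0.62 + 158.5·0.05 + 154.8·0.01
  = 91.930 + 9.362 + 7.925 + 1.548 = 110.765 m² sabins.
Treatment contributes 132.7·0.86 = 114.122 sabins.
A_after = 110.765 + 114.122 = 224.887 sabins.
NR = 10·log₁₀(224.887/110.765) = 3.1 dB.

3.1 dB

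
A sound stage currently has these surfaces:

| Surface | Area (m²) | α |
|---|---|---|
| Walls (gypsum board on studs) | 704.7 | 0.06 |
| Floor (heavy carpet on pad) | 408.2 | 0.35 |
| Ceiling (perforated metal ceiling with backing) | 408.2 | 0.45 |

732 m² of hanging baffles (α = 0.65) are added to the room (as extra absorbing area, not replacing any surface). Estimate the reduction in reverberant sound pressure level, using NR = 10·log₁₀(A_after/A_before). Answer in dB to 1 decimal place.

3.6 dB

Total absorption A_before = 704.7×0.06 + 408.2×0.35 + 408.2×0.45
  = 42.282 + 142.870 + 183.690 = 368.842 m² sabins.
Treatment contributes 732·0.65 = 475.800 sabins.
A_after = 368.842 + 475.800 = 844.642 sabins.
NR = 10·log₁₀(844.642/368.842) = 3.6 dB.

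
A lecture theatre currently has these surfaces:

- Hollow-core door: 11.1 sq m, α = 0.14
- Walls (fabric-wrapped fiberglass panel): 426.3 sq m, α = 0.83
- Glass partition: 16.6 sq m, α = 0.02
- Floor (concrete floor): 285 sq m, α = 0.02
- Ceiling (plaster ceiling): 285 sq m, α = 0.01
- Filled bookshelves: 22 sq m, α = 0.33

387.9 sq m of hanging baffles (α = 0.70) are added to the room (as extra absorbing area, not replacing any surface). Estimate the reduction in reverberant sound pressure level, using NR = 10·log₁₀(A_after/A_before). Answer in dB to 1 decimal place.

2.4 dB

A_before = Σ Sᵢαᵢ = 11.1·0.14 + 426.3·0.83 + 16.6·0.02 + 285·0.02 + 285·0.01 + 22·0.33 = 371.525 sabins.
Added absorption = 387.9 × 0.70 = 271.530 sabins.
A_after = 371.525 + 271.530 = 643.055 sabins.
Reduction = 10 log₁₀(A_after/A_before) = 10 log₁₀(1.7309) = 2.4 dB.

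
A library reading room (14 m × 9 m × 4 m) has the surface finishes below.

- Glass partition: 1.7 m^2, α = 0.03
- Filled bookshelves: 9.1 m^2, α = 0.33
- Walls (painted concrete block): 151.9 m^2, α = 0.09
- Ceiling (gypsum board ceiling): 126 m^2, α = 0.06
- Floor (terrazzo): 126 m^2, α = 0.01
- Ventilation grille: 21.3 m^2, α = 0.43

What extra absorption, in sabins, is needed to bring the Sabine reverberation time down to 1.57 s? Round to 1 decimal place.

Total absorption A₁ = 1.7*0.03 + 9.1*0.33 + 151.9*0.09 + 126*0.06 + 126*0.01 + 21.3*0.43
  = 0.051 + 3.003 + 13.671 + 7.560 + 1.260 + 9.159 = 34.704 m^2 sabins.
V = 504 m³. Required absorption A₂ = 0.161 × 504 / 1.57 = 51.684 sabins.
Shortfall: 51.684 − 34.704 = 17.0 sabins.

17.0 sabins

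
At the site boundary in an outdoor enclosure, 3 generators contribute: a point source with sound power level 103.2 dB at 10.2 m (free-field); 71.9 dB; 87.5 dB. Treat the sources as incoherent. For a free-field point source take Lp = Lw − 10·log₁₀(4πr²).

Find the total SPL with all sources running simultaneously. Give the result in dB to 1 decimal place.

87.7 dB

Source at 10.2 m: Lp = 103.2 − 10·log₁₀(4π·10.2²) = 103.2 − 10·log₁₀(1307.405) = 72.0 dB.
Sum in the linear (power) domain: Σ 10^(Lᵢ/10) = 10^(72.0/10) + 10^(71.9/10) + 10^(87.5/10) = 5.937e+08.
Back to dB: 10·log₁₀ Σ = 87.7 dB.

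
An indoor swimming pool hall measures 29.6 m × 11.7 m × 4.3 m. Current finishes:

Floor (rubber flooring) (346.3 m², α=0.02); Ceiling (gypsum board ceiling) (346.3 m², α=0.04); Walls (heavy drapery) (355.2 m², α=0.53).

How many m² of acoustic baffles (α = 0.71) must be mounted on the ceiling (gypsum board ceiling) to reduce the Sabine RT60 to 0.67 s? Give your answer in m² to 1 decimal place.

Total absorption A₁ = 346.3·0.02 + 346.3·0.04 + 355.2·0.53
  = 6.926 + 13.852 + 188.256 = 209.034 m² sabins.
V = 1489.176 m³. Target absorption A₂ = 0.161 × 1489.176 / 0.67 = 357.847 sabins.
Absorption to add: 357.847 − 209.034 = 148.813 sabins.
Each m² of panel replacing the ceiling (gypsum board ceiling) adds (0.71 − 0.04) = 0.67 sabins.
Panel area = 148.813 / 0.67 = 222.1 m².

222.1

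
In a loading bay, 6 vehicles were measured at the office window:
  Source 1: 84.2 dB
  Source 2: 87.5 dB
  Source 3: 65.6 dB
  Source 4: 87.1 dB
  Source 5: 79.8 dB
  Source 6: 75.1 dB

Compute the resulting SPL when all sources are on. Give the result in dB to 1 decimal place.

Σ 10^(Lᵢ/10) = 1.47e+09.
Combined level = 10 log₁₀(1.47e+09) = 91.7 dB.

91.7 dB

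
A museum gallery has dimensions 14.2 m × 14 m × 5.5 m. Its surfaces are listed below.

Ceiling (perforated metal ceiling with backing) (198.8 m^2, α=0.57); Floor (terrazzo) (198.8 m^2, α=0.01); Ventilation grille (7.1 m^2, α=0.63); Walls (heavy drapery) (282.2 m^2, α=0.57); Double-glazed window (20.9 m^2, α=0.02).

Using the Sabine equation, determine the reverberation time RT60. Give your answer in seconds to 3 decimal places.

Summing Sᵢαᵢ: 113.316 + 1.988 + 4.473 + 160.854 + 0.418 → A = 281.049 sabins.
V = 14.2·14·5.5 = 1093.4 m³.
Sabine: RT60 = 0.161 × 1093.4 / 281.049 = 0.626 s.

0.626 s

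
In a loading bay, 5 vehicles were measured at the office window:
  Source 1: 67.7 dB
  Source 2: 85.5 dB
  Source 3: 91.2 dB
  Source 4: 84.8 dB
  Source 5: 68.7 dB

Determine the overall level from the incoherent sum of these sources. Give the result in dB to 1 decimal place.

Converting to relative power and adding: 10^(67.7/10) + 10^(85.5/10) + 10^(91.2/10) + 10^(84.8/10) + 10^(68.7/10) = 1.988e+09.
L_total = 10·log₁₀(1.988e+09) = 93.0 dB.

93.0 dB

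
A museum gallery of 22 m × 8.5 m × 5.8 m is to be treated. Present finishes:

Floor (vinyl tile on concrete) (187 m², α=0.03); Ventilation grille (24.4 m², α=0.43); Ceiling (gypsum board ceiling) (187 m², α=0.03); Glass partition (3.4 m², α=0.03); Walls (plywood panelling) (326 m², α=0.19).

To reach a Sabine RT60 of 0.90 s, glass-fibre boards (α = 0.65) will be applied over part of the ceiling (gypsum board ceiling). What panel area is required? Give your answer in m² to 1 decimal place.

A₁ = Σ Sᵢαᵢ = 187·0.03 + 24.4·0.43 + 187·0.03 + 3.4·0.03 + 326·0.19 = 83.754 sabins.
Required A₂ = 0.161·1084.6/0.90 = 194.023 sabins.
Absorption to add: 194.023 − 83.754 = 110.269 sabins.
Net gain per m²: Δα = 0.65 − 0.03 = 0.62.
Panel area = 110.269 / 0.62 = 177.9 m².

177.9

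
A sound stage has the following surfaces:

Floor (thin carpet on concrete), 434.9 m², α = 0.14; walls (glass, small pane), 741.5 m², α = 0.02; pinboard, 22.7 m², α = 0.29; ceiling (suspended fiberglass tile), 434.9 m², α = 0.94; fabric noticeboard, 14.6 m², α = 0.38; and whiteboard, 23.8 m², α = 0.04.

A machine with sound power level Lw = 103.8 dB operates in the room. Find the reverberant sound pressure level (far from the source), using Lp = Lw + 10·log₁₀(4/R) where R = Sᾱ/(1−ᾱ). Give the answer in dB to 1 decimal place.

81.3 dB

A = 497.605 sabins; S = 1672.4 m².
ᾱ = 497.605/1672.4 = 0.2975; R = Sᾱ/(1−ᾱ) = 497.605/(1−0.2975) = 708.335 m².
Lp = Lw + 10 log₁₀(4/R) = 103.8 -22.48 = 81.3 dB.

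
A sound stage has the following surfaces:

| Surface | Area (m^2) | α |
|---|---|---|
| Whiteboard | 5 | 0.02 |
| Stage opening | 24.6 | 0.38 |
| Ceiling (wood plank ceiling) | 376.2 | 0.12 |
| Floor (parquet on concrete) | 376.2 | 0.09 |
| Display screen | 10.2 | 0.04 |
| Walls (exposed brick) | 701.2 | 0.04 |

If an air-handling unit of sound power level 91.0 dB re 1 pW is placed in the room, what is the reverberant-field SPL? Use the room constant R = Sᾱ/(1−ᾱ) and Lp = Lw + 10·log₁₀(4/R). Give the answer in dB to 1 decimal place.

A = 116.906 sabins; S = 1493.4 m^2.
ᾱ = 0.0783, so room constant R = A/(1−ᾱ) = 126.837 m^2.
Lp = Lw + 10 log₁₀(4/R) = 91.0 -15.01 = 76.0 dB.

76.0 dB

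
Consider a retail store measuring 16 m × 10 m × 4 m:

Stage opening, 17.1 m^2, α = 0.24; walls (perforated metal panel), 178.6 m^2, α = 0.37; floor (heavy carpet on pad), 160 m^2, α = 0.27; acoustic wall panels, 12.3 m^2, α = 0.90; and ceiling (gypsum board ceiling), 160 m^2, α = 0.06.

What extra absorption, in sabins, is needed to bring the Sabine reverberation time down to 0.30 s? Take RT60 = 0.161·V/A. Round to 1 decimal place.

Total absorption A₁ = 17.1*0.24 + 178.6*0.37 + 160*0.27 + 12.3*0.90 + 160*0.06
  = 4.104 + 66.082 + 43.200 + 11.070 + 9.600 = 134.056 m^2 sabins.
For T = 0.30 s, need A₂ = 0.161·V/T = 0.161·640/0.30 = 343.467 sabins.
ΔA = A₂ − A₁ = 343.467 − 134.056 = 209.4 sabins.

209.4 sabins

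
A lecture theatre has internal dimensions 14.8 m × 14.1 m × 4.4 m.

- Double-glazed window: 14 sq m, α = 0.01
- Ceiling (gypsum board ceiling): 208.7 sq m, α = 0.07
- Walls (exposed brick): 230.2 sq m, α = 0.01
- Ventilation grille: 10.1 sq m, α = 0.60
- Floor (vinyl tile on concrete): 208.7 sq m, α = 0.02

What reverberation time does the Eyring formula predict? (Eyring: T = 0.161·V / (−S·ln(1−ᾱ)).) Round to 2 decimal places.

5.31 sec

Total surface area S = 14 + 208.7 + 230.2 + 10.1 + 208.7 = 671.7 sq m.
Σ(Sᵢαᵢ) = 14×0.01 + 208.7×0.07 + 230.2×0.01 + 10.1×0.60 + 208.7×0.02 = 27.285.
Mean coefficient ᾱ = A/S = 0.0406.
Eyring denominator: −S ln(1−ᾱ) = 27.840.
V = 14.8 × 14.1 × 4.4 = 918.192 m³.
T = 0.161·V/[−S·ln(1−ᾱ)] = 0.161·918.192/27.840 = 5.31 s.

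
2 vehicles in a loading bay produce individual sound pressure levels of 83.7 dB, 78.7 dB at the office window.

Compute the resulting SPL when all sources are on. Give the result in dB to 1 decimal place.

Sum in the linear (power) domain: Σ 10^(Lᵢ/10) = 10^(83.7/10) + 10^(78.7/10) = 3.086e+08.
Back to dB: 10·log₁₀ Σ = 84.9 dB.

84.9 dB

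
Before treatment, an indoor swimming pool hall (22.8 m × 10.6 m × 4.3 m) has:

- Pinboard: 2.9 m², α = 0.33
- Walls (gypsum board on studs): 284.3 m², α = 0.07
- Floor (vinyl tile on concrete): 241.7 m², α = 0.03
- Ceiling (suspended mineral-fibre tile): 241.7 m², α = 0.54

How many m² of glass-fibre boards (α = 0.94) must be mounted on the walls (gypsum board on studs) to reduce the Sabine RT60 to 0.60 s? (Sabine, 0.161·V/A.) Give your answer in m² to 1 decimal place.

138.2

Total absorption A₁ = 2.9*0.33 + 284.3*0.07 + 241.7*0.03 + 241.7*0.54
  = 0.957 + 19.901 + 7.251 + 130.518 = 158.627 m² sabins.
V = 1039.224 m³. Target absorption A₂ = 0.161 × 1039.224 / 0.60 = 278.858 sabins.
Absorption to add: 278.858 − 158.627 = 120.231 sabins.
Each m² of panel replacing the walls (gypsum board on studs) adds (0.94 − 0.07) = 0.87 sabins.
Area = ΔA/Δα = 120.231/0.87 = 138.2 m².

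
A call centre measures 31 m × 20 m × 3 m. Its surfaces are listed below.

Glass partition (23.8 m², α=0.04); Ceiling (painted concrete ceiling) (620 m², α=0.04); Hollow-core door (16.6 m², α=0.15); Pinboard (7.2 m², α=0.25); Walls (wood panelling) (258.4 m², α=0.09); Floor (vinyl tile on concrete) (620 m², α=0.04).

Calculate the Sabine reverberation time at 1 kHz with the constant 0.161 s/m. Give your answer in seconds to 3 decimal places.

3.834 sec

Total absorption A = 23.8*0.04 + 620*0.04 + 16.6*0.15 + 7.2*0.25 + 258.4*0.09 + 620*0.04
  = 0.952 + 24.800 + 2.490 + 1.800 + 23.256 + 24.800 = 78.098 m² sabins.
Room volume: 1860 m³.
RT60 = 0.161 · V / A = 0.161 × 1860 / 78.098 = 3.834 s.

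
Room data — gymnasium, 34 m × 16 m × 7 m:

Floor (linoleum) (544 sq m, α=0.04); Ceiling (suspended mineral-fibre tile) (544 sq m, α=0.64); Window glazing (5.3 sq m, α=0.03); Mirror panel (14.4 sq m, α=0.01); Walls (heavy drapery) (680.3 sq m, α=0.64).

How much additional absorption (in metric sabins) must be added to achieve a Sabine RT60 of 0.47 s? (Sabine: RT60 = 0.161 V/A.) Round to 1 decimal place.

498.8 sabins

Total absorption A₁ = 544·0.04 + 544·0.64 + 5.3·0.03 + 14.4·0.01 + 680.3·0.64
  = 21.760 + 348.160 + 0.159 + 0.144 + 435.392 = 805.615 sq m sabins.
V = 3808 m³. Required absorption A₂ = 0.161 × 3808 / 0.47 = 1304.443 sabins.
Additional absorption ΔA = 1304.443 − 805.615 = 498.8 sabins.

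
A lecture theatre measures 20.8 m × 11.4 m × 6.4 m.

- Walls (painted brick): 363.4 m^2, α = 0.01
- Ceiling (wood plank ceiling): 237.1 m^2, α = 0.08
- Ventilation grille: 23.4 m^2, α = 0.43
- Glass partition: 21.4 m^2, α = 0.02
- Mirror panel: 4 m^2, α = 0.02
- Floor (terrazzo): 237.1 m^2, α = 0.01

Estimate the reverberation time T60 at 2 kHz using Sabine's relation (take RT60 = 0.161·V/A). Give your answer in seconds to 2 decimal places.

6.87 sec

Total absorption A = 363.4*0.01 + 237.1*0.08 + 23.4*0.43 + 21.4*0.02 + 4*0.02 + 237.1*0.01
  = 3.634 + 18.968 + 10.062 + 0.428 + 0.080 + 2.371 = 35.543 m^2 sabins.
Room volume: 1517.568 m³.
RT60 = 0.161 · V / A = 0.161 × 1517.568 / 35.543 = 6.87 s.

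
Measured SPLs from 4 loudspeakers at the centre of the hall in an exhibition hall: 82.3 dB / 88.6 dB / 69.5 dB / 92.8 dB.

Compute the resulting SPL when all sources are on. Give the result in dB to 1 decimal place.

94.5 dB

Σ 10^(Lᵢ/10) = 2.809e+09.
Combined level = 10 log₁₀(2.809e+09) = 94.5 dB.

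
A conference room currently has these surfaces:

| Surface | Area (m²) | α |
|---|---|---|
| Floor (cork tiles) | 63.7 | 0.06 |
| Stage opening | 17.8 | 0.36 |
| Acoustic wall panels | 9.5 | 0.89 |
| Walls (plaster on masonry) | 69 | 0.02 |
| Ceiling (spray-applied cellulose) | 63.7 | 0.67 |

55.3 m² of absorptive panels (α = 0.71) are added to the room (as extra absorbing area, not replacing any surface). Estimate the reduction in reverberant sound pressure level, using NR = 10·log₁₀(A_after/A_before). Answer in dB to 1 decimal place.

2.1 dB

A_before = Σ Sᵢαᵢ = 63.7×0.06 + 17.8×0.36 + 9.5×0.89 + 69×0.02 + 63.7×0.67 = 62.744 sabins.
Added absorption = 55.3 × 0.71 = 39.263 sabins.
A_after = 62.744 + 39.263 = 102.007 sabins.
Reduction = 10 log₁₀(A_after/A_before) = 10 log₁₀(1.6258) = 2.1 dB.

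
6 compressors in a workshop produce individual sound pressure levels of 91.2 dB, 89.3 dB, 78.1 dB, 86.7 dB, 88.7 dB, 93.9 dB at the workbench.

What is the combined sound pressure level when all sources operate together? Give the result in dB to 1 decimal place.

Sum in the linear (power) domain: Σ 10^(Lᵢ/10) = 10^(91.2/10) + 10^(89.3/10) + 10^(78.1/10) + 10^(86.7/10) + 10^(88.7/10) + 10^(93.9/10) = 5.898e+09.
Back to dB: 10·log₁₀ Σ = 97.7 dB.

97.7 dB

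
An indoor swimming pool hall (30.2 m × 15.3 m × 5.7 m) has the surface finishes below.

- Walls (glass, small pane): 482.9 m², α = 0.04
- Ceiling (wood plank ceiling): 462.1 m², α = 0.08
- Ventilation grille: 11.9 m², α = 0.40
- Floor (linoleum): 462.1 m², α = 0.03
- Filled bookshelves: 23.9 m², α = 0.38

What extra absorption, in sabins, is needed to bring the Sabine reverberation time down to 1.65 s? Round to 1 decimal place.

173.0 sabins

Equivalent absorption area: A₁ = 482.9×0.04 + 462.1×0.08 + 11.9×0.40 + 462.1×0.03 + 23.9×0.38 = 83.989 m².
Target A₂ = 0.161·2633.742/1.65 = 256.989 sabins (V = 2633.742 m³).
Additional absorption ΔA = 256.989 − 83.989 = 173.0 sabins.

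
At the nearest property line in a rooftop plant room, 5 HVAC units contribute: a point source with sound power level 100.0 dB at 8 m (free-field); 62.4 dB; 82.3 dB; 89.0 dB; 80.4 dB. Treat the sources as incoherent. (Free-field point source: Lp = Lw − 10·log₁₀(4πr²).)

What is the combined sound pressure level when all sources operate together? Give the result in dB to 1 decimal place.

Source at 8 m: Lp = 100.0 − 10·log₁₀(4π·8²) = 100.0 − 10·log₁₀(804.248) = 70.9 dB.
Σ 10^(Lᵢ/10) = 1.088e+09.
L_total = 10·log₁₀(1.088e+09) = 90.4 dB.

90.4 dB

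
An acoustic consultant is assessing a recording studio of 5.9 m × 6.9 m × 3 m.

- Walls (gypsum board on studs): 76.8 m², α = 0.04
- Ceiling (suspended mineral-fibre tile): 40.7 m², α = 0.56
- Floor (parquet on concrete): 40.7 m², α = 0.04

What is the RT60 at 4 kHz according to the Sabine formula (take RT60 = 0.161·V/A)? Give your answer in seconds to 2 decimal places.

Total absorption A = 76.8×0.04 + 40.7×0.56 + 40.7×0.04
  = 3.072 + 22.792 + 1.628 = 27.492 m² sabins.
V = 5.9·6.9·3 = 122.13 m³.
T = 0.161 V/A = 0.161·122.13/27.492 = 0.72 s.

0.72 sec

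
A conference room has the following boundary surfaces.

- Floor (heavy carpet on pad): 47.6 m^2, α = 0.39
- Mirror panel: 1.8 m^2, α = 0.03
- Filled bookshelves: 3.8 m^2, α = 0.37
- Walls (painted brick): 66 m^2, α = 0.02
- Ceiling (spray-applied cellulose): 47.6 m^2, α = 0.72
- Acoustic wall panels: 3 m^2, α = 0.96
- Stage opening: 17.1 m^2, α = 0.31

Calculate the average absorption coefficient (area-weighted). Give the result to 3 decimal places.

Total surface area S = 186.9 m^2.
Weighted sum Σ Sα = 63.797.
ᾱ = A/S = 0.341.

0.341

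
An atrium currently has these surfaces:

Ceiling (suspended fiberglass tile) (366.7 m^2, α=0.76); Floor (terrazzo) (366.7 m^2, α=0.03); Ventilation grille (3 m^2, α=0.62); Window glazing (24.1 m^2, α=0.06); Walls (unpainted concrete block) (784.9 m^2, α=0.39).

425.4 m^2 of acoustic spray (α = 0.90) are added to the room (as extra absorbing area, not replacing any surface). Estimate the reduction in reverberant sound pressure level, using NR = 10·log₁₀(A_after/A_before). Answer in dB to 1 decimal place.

2.1 dB

A_before = Σ Sᵢαᵢ = 366.7·0.76 + 366.7·0.03 + 3·0.62 + 24.1·0.06 + 784.9·0.39 = 599.110 sabins.
Treatment contributes 425.4·0.90 = 382.860 sabins.
New total A_after = 981.970 sabins.
Reduction = 10 log₁₀(A_after/A_before) = 10 log₁₀(1.6390) = 2.1 dB.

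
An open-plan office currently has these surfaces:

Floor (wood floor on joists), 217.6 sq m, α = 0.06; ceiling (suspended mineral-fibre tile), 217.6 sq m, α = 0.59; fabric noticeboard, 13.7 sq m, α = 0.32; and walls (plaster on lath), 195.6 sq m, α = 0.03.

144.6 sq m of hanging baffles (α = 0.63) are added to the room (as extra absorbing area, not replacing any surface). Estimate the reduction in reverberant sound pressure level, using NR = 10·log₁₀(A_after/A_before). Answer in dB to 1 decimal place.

Summing Sᵢαᵢ: 13.056 + 128.384 + 4.384 + 5.868 → A_before = 151.692 sabins.
Added absorption = 144.6 × 0.63 = 91.098 sabins.
New total A_after = 242.790 sabins.
Reduction = 10 log₁₀(A_after/A_before) = 10 log₁₀(1.6005) = 2.0 dB.

2.0 dB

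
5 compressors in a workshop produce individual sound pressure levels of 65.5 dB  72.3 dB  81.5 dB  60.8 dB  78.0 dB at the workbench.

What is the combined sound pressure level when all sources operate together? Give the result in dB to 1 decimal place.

Sum in the linear (power) domain: Σ 10^(Lᵢ/10) = 10^(65.5/10) + 10^(72.3/10) + 10^(81.5/10) + 10^(60.8/10) + 10^(78.0/10) = 2.261e+08.
Back to dB: 10·log₁₀ Σ = 83.5 dB.

83.5 dB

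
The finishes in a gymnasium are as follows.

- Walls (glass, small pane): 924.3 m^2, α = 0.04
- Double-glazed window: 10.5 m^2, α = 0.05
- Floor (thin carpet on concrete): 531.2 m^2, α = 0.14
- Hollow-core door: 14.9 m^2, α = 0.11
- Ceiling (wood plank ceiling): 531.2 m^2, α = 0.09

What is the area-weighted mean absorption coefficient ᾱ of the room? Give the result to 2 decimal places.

0.08

S = Σ Sᵢ = 924.3 + 10.5 + 531.2 + 14.9 + 531.2 = 2012.1 m^2.
Σ(Sᵢαᵢ) = 924.3*0.04 + 10.5*0.05 + 531.2*0.14 + 14.9*0.11 + 531.2*0.09 = 161.312.
ᾱ = 161.312 / 2012.1 = 0.08.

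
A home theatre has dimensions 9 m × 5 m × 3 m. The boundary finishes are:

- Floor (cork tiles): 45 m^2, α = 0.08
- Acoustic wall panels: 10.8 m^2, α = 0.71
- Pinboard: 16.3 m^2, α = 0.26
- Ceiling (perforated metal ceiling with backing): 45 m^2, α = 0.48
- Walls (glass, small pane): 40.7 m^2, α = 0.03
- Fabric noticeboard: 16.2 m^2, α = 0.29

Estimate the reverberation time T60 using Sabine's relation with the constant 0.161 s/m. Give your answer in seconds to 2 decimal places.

A = Σ Sᵢαᵢ = 45·0.08 + 10.8·0.71 + 16.3·0.26 + 45·0.48 + 40.7·0.03 + 16.2·0.29 = 43.025 sabins.
V = 9·5·3 = 135 m³.
T = 0.161 V/A = 0.161·135/43.025 = 0.51 s.

0.51 s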